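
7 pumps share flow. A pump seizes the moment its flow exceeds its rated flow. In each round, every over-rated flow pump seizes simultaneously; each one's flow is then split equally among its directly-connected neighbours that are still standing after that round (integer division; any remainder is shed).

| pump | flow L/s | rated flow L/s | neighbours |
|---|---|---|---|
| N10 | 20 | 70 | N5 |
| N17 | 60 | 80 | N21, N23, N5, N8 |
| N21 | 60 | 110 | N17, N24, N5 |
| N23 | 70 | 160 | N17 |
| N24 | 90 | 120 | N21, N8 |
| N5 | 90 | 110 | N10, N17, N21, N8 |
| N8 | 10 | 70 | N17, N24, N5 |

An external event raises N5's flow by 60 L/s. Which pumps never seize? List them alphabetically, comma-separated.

Round 1 — N5 at 150 > 110. N5 seizes.
  N5 sheds 150 L/s to N10, N17, N21, N8: 37 each (2 lost).
    N10: 20+37 = 57 ≤ 70
    N17: 60+37 = 97 > 80
    N21: 60+37 = 97 ≤ 110
    N8: 10+37 = 47 ≤ 70
Round 2 — N17 seizes.
  N17 sheds 97 L/s to N21, N23, N8: 32 each (1 lost).
    N21: 97+32 = 129 > 110
    N23: 70+32 = 102 ≤ 160
    N8: 47+32 = 79 > 70
Round 3 — N21, N8 seize.
  N21 sheds 129 L/s to N24: 129 each.
    N24: 90+129 = 219 > 120
  N8 sheds 79 L/s to N24: 79 each.
    N24: 219+79 = 298 > 120
Round 4 — N24 seizes.
  N24 sheds 298 L/s: no online neighbours, lost.
No further seizures.

N10, N23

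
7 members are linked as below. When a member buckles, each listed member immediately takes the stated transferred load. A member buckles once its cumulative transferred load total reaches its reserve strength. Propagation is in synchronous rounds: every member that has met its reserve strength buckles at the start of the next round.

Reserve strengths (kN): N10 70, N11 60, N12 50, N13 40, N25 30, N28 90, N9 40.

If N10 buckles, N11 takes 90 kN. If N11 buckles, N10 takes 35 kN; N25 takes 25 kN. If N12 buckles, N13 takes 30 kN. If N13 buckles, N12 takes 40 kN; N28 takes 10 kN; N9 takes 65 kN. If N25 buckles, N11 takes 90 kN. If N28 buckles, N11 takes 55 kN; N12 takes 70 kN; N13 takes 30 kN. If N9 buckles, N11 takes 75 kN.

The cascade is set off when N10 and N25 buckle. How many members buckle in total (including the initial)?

Round 1 — N10, N25 buckle (initial).
  N11: +90+90 → 180 ≥ 60
Round 2 — N11 buckles.
No further bucklings.

3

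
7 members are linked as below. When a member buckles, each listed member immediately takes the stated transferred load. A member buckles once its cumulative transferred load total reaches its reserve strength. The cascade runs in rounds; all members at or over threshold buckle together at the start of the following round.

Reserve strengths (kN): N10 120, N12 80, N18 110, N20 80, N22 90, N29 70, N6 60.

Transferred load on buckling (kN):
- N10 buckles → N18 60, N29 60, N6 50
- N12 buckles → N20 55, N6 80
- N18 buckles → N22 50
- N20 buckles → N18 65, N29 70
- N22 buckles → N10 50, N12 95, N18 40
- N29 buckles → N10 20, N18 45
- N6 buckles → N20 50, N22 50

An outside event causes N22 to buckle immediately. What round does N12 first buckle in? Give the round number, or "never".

Round 1 — N22 buckles (initial).
  N10: +50 → 50 < 120
  N12: +95 → 95 ≥ 80
  N18: +40 → 40 < 110
Round 2 — N12 buckles.
  N20: +55 → 55 < 80
  N6: +80 → 80 ≥ 60
Round 3 — N6 buckles.
  N20: +50 → 105 ≥ 80
Round 4 — N20 buckles.
  N18: +65 → 105 < 110
  N29: +70 → 70 ≥ 70
Round 5 — N29 buckles.
  N10: +20 → 70 < 120
  N18: +45 → 150 ≥ 110
Round 6 — N18 buckles.
No further bucklings.

2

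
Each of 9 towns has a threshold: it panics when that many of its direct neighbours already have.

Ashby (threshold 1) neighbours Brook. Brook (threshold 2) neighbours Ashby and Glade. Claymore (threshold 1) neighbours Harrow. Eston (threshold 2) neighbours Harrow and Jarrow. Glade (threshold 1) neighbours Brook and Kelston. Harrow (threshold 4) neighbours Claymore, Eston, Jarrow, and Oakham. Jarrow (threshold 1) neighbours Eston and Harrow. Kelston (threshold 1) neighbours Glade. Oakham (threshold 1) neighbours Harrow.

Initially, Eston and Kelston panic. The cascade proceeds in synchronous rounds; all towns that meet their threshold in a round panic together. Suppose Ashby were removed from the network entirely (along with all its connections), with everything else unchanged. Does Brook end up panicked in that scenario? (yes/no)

no

With Ashby removed:
Round 1 — Eston, Kelston panic (initial).
Round 2 — checking thresholds:
  Glade: 1 of 2 neighbours ≥ 1, panics.
  Harrow: 1 of 4 neighbours < 4, below threshold.
  Jarrow: 1 of 2 neighbours ≥ 1, panics.
Round 3 — no new panics; cascade stops.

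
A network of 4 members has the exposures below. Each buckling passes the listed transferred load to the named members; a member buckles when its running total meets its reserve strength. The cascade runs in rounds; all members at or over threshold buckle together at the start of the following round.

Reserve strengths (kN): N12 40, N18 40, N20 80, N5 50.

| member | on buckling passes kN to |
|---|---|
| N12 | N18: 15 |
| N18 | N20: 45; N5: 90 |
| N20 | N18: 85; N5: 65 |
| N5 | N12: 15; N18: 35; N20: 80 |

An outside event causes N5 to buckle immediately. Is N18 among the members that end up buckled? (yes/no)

yes

Round 1 — N5 buckles (initial).
  N12: +15 → 15 < 40
  N18: +35 → 35 < 40
  N20: +80 → 80 ≥ 80
Round 2 — N20 buckles.
  N18: +85 → 120 ≥ 40
Round 3 — N18 buckles.
No further bucklings.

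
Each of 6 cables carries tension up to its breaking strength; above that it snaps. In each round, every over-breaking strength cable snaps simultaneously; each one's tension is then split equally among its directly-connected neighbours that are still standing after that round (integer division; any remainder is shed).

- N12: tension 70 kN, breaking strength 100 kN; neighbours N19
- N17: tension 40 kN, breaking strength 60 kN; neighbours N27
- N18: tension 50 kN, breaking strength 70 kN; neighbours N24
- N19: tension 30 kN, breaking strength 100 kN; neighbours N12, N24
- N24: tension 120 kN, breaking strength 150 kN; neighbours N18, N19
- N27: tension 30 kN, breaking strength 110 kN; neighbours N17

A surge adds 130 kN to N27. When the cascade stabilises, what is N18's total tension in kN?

50

Round 1 — N27 at 160 > 110. N27 snaps.
  N27 sheds 160 kN to N17: 160 each.
    N17: 40+160 = 200 > 60
Round 2 — N17 snaps.
  N17 sheds 200 kN: no online neighbours, lost.
No further breaks.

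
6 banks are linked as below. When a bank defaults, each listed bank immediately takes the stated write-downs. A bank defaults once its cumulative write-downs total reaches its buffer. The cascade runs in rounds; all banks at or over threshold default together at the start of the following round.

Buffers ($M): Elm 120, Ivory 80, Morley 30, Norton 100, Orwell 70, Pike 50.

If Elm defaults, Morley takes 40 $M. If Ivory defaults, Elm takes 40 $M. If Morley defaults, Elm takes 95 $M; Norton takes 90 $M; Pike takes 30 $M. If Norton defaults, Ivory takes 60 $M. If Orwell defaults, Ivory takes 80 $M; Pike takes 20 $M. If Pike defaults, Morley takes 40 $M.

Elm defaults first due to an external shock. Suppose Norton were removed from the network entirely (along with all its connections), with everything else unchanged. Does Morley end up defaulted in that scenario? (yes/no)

With Norton removed:
Round 1 — Elm defaults (initial).
  Morley: +40 → 40 ≥ 30
Round 2 — Morley defaults.
  Pike: +30 → 30 < 50
No further defaults.

yes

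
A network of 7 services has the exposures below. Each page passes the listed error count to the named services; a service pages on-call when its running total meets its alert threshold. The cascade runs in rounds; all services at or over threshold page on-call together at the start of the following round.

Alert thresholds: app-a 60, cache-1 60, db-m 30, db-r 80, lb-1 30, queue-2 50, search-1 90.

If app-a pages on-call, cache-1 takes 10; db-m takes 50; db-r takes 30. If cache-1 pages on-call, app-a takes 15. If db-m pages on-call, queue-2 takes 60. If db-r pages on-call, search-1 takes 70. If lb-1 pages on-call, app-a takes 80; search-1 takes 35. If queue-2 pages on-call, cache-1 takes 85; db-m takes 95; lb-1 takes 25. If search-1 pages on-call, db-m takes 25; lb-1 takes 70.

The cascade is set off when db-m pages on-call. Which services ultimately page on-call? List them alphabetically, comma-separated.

cache-1, db-m, queue-2

Round 1 — db-m pages on-call (initial).
  queue-2: +60 → 60 ≥ 50
Round 2 — queue-2 pages on-call.
  cache-1: +85 → 85 ≥ 60
  lb-1: +25 → 25 < 30
Round 3 — cache-1 pages on-call.
  app-a: +15 → 15 < 60
No further pages.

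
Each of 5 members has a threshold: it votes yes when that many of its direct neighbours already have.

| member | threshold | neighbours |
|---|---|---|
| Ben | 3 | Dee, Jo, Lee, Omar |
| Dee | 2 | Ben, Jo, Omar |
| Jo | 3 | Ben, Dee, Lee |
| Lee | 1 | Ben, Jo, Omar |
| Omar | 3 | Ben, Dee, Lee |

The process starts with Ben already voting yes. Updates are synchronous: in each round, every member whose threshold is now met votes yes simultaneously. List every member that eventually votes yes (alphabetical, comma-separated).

Round 1 — Ben votes yes (initial).
Round 2 — checking thresholds:
  Dee: 1 of 3 neighbours < 2, below threshold.
  Jo: 1 of 3 neighbours < 3, below threshold.
  Lee: 1 of 3 neighbours ≥ 1, votes yes.
  Omar: 1 of 3 neighbours < 3, below threshold.
Round 3 — no new yes votes; cascade stops.

Ben, Lee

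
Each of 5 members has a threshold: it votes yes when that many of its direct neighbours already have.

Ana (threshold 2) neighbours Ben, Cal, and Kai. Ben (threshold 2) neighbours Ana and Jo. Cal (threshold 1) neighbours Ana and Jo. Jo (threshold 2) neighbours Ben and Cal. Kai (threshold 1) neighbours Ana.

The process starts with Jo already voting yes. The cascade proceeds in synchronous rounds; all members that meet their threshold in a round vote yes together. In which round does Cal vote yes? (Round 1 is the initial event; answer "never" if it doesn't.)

2

Round 1 — Jo votes yes (initial).
Round 2 — checking thresholds:
  Ben: 1 of 2 neighbours < 2, not yet.
  Cal: 1 of 2 neighbours ≥ 1, votes yes.
Round 3 — no new yes votes; cascade stops.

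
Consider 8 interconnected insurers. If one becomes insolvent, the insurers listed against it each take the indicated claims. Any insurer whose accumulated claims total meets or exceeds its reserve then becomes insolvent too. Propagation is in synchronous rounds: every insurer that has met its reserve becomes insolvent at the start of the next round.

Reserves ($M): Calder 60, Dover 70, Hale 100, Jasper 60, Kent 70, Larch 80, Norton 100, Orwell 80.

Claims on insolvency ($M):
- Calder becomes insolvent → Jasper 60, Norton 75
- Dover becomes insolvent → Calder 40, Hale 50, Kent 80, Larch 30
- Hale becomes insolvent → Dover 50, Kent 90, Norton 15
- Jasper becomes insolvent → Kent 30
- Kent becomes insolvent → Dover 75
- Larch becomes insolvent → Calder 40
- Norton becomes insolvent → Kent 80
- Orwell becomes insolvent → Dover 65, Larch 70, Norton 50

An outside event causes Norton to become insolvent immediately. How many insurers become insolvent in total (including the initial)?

3

Round 1 — Norton becomes insolvent (initial).
  Kent: +80 → 80 ≥ 70
Round 2 — Kent becomes insolvent.
  Dover: +75 → 75 ≥ 70
Round 3 — Dover becomes insolvent.
  Calder: +40 → 40 < 60
  Hale: +50 → 50 < 100
  Larch: +30 → 30 < 80
No further insolvencies.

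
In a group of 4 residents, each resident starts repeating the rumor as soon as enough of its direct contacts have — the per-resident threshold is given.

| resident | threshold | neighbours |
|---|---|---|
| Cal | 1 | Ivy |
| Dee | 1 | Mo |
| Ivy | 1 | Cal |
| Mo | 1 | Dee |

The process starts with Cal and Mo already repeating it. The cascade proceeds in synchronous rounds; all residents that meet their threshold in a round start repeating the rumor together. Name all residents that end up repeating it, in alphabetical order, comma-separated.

Cal, Dee, Ivy, Mo

Round 1 — Cal, Mo start repeating the rumor (initial).
Round 2 — checking thresholds:
  Dee: 1 of 1 neighbours ≥ 1, starts repeating the rumor.
  Ivy: 1 of 1 neighbours ≥ 1, starts repeating the rumor.
Round 3 — no new spreads; cascade stops.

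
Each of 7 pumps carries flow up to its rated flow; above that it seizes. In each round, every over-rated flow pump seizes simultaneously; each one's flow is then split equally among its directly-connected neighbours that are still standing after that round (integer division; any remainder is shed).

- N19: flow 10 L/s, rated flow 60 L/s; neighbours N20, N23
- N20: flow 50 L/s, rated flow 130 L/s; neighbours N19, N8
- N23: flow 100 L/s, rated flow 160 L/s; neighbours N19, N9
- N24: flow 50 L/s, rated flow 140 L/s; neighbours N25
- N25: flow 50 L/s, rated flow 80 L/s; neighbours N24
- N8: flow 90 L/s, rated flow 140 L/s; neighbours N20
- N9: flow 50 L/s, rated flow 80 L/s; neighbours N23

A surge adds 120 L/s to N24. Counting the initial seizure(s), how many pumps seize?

2

Round 1 — N24 at 170 > 140. N24 seizes.
  N24 sheds 170 L/s to N25: 170 each.
    N25: 50+170 = 220 > 80
Round 2 — N25 seizes.
  N25 sheds 220 L/s: no online neighbours, lost.
No further seizures.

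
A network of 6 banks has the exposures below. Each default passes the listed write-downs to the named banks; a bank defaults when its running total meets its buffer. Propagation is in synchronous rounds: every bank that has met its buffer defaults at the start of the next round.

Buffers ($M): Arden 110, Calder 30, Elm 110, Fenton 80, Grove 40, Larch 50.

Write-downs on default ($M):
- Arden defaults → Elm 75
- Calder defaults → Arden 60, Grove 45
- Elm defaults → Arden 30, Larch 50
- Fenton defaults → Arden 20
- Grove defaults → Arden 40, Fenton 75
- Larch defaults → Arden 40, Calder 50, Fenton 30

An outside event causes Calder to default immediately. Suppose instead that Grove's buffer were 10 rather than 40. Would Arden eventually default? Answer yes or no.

no

With Grove's buffer at 10:
Round 1 — Calder defaults (initial).
  Arden: +60 → 60 < 110
  Grove: +45 → 45 ≥ 10
Round 2 — Grove defaults.
  Arden: +40 → 100 < 110
  Fenton: +75 → 75 < 80
No further defaults.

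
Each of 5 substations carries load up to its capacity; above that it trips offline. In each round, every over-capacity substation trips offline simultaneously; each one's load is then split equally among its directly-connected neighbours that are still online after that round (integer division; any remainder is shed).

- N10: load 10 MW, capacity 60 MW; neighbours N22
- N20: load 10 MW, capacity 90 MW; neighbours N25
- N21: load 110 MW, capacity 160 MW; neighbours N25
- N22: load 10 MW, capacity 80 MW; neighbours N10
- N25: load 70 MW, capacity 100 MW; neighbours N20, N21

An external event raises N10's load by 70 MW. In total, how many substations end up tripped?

2

Round 1 — N10 at 80 > 60. N10 trips offline.
  N10 sheds 80 MW to N22: 80 each.
    N22: 10+80 = 90 > 80
Round 2 — N22 trips offline.
  N22 sheds 90 MW: no online neighbours, lost.
No further trips.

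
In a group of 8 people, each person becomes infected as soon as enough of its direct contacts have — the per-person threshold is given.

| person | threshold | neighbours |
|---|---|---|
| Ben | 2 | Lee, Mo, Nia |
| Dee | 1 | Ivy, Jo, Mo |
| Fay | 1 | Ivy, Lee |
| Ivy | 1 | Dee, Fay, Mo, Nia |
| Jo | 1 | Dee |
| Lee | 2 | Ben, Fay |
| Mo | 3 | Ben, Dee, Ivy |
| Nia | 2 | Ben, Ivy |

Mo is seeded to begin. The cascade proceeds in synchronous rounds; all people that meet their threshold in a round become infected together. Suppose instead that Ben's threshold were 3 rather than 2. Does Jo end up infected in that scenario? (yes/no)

yes

With Ben's threshold at 3:
Round 1 — Mo becomes infected (initial).
Round 2 — checking thresholds:
  Ben: 1 of 3 neighbours < 3, not yet.
  Dee: 1 of 3 neighbours ≥ 1, becomes infected.
  Ivy: 1 of 4 neighbours ≥ 1, becomes infected.
Round 3 — checking thresholds:
  Ben: 1 of 3 neighbours < 3, not yet.
  Fay: 1 of 2 neighbours ≥ 1, becomes infected.
  Jo: 1 of 1 neighbours ≥ 1, becomes infected.
  Nia: 1 of 2 neighbours < 2, not yet.
Round 4 — no new infections; cascade stops.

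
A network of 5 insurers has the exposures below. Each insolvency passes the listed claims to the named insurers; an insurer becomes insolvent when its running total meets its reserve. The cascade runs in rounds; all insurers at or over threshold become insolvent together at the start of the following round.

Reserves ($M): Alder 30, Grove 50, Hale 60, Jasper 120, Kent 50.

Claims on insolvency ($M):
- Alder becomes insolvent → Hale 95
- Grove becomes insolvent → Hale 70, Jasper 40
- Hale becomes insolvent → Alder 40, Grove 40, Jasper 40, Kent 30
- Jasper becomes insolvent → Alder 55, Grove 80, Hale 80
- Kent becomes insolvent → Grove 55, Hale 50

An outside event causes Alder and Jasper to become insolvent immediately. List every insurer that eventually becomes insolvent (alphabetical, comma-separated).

Round 1 — Alder, Jasper become insolvent (initial).
  Grove: +80 → 80 ≥ 50
  Hale: +95+80 → 175 ≥ 60
Round 2 — Grove, Hale become insolvent.
  Kent: +30 → 30 < 50
No further insolvencies.

Alder, Grove, Hale, Jasper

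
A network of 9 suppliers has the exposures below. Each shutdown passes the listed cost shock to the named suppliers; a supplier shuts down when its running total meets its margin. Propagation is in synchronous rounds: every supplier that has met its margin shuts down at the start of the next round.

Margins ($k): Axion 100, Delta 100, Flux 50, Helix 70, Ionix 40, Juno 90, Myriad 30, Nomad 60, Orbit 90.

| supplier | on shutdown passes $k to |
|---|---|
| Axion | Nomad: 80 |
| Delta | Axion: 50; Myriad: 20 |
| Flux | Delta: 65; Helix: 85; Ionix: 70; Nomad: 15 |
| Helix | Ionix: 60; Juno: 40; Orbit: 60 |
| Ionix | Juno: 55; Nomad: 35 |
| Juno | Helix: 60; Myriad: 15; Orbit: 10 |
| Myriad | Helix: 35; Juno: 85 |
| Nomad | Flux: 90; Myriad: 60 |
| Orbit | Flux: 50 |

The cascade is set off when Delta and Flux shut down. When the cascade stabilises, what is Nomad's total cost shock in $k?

Round 1 — Delta, Flux shut down (initial).
  Axion: +50 → 50 < 100
  Helix: +85 → 85 ≥ 70
  Ionix: +70 → 70 ≥ 40
  Myriad: +20 → 20 < 30
  Nomad: +15 → 15 < 60
Round 2 — Helix, Ionix shut down.
  Juno: +40+55 → 95 ≥ 90
  Nomad: +35 → 50 < 60
  Orbit: +60 → 60 < 90
Round 3 — Juno shuts down.
  Myriad: +15 → 35 ≥ 30
  Orbit: +10 → 70 < 90
Round 4 — Myriad shuts down.
No further shutdowns.

50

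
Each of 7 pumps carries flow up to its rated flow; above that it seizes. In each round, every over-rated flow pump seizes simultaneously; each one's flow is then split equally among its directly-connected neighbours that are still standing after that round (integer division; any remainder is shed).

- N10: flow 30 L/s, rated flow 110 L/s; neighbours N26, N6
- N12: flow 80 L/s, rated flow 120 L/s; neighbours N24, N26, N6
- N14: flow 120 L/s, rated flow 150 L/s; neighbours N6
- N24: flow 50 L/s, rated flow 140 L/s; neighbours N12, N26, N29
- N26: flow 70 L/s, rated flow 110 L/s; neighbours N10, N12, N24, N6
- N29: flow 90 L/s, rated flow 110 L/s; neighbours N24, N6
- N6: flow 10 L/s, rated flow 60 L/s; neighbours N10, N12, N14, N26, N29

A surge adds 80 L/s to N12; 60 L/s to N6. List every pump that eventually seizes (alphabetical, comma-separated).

N10, N12, N24, N26, N29, N6

Round 1 — N12 at 160 > 120; N6 at 70 > 60. N12, N6 seize.
  N12 sheds 160 L/s to N24, N26: 80 each.
    N24: 50+80 = 130 ≤ 140
    N26: 70+80 = 150 > 110
  N6 sheds 70 L/s to N10, N14, N26, N29: 17 each (2 lost).
    N10: 30+17 = 47 ≤ 110
    N14: 120+17 = 137 ≤ 150
    N26: 150+17 = 167 > 110
    N29: 90+17 = 107 ≤ 110
Round 2 — N26 seizes.
  N26 sheds 167 L/s to N10, N24: 83 each (1 lost).
    N10: 47+83 = 130 > 110
    N24: 130+83 = 213 > 140
Round 3 — N10, N24 seize.
  N10 sheds 130 L/s: no online neighbours, lost.
  N24 sheds 213 L/s to N29: 213 each.
    N29: 107+213 = 320 > 110
Round 4 — N29 seizes.
  N29 sheds 320 L/s: no online neighbours, lost.
No further seizures.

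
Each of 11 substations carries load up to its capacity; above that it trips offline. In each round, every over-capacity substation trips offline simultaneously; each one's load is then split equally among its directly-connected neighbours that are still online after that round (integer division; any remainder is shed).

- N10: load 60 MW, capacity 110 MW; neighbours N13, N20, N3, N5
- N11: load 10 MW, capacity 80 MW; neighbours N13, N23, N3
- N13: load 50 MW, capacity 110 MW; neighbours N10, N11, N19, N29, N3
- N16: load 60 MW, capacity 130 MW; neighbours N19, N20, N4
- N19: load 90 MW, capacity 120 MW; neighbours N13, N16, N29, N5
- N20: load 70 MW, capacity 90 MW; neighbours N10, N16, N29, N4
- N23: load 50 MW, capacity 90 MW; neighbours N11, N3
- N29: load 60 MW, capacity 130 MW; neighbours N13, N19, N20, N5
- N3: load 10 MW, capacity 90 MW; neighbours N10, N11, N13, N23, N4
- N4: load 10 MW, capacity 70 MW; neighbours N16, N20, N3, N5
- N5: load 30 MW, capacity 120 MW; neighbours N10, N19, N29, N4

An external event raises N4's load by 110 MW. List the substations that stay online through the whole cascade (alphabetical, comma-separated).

N10, N11, N13, N16, N19, N23, N29, N3, N5

Round 1 — N4 at 120 > 70. N4 trips offline.
  N4 sheds 120 MW to N16, N20, N3, N5: 30 each.
    N16: 60+30 = 90 ≤ 130
    N20: 70+30 = 100 > 90
    N3: 10+30 = 40 ≤ 90
    N5: 30+30 = 60 ≤ 120
Round 2 — N20 trips offline.
  N20 sheds 100 MW to N10, N16, N29: 33 each (1 lost).
    N10: 60+33 = 93 ≤ 110
    N16: 90+33 = 123 ≤ 130
    N29: 60+33 = 93 ≤ 130
No further trips.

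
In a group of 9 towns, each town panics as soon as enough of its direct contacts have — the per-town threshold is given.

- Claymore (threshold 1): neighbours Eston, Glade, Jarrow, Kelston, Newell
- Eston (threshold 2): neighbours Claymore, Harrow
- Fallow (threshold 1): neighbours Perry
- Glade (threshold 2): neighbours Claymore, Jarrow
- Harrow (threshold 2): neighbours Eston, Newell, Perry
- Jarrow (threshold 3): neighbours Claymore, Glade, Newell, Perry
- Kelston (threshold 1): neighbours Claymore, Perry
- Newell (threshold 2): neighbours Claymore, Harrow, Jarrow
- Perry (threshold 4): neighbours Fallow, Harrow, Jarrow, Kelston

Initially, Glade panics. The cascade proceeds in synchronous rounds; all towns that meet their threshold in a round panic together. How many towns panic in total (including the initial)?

Round 1 — Glade panics (initial).
Round 2 — checking thresholds:
  Claymore: 1 of 5 neighbours ≥ 1, panics.
  Jarrow: 1 of 4 neighbours < 3, holds.
Round 3 — checking thresholds:
  Eston: 1 of 2 neighbours < 2, holds.
  Jarrow: 2 of 4 neighbours < 3, holds.
  Kelston: 1 of 2 neighbours ≥ 1, panics.
  Newell: 1 of 3 neighbours < 2, holds.
Round 4 — no new panics; cascade stops.

3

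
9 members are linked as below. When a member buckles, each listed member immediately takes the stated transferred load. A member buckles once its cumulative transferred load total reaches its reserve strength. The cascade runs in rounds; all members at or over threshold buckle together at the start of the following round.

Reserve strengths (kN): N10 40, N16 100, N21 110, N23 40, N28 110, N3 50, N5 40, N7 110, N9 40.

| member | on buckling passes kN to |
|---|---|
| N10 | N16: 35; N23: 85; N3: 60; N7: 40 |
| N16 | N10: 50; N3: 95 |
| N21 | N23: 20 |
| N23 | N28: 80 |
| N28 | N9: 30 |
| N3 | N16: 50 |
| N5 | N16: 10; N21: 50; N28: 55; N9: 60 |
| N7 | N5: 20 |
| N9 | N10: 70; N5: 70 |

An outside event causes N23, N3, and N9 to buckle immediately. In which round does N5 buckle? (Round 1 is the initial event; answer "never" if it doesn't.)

2

Round 1 — N23, N3, N9 buckle (initial).
  N10: +70 → 70 ≥ 40
  N16: +50 → 50 < 100
  N28: +80 → 80 < 110
  N5: +70 → 70 ≥ 40
Round 2 — N10, N5 buckle.
  N16: +35+10 → 95 < 100
  N21: +50 → 50 < 110
  N28: +55 → 135 ≥ 110
  N7: +40 → 40 < 110
Round 3 — N28 buckles.
No further bucklings.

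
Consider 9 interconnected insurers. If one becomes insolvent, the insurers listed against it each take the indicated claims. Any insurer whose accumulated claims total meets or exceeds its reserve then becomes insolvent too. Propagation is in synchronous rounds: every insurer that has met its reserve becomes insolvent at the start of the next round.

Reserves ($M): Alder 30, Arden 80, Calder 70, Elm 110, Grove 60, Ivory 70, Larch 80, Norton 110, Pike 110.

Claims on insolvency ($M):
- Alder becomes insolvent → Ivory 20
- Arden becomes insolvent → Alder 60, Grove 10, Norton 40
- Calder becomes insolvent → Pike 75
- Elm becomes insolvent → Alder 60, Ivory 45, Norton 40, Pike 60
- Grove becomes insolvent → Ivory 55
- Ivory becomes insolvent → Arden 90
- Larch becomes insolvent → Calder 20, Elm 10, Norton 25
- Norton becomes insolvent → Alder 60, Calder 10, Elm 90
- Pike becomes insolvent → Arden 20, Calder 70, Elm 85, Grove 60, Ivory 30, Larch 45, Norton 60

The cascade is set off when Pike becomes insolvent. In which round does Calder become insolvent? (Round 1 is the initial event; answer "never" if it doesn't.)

Round 1 — Pike becomes insolvent (initial).
  Arden: +20 → 20 < 80
  Calder: +70 → 70 ≥ 70
  Elm: +85 → 85 < 110
  Grove: +60 → 60 ≥ 60
  Ivory: +30 → 30 < 70
  Larch: +45 → 45 < 80
  Norton: +60 → 60 < 110
Round 2 — Calder, Grove become insolvent.
  Ivory: +55 → 85 ≥ 70
Round 3 — Ivory becomes insolvent.
  Arden: +90 → 110 ≥ 80
Round 4 — Arden becomes insolvent.
  Alder: +60 → 60 ≥ 30
  Norton: +40 → 100 < 110
Round 5 — Alder becomes insolvent.
No further insolvencies.

2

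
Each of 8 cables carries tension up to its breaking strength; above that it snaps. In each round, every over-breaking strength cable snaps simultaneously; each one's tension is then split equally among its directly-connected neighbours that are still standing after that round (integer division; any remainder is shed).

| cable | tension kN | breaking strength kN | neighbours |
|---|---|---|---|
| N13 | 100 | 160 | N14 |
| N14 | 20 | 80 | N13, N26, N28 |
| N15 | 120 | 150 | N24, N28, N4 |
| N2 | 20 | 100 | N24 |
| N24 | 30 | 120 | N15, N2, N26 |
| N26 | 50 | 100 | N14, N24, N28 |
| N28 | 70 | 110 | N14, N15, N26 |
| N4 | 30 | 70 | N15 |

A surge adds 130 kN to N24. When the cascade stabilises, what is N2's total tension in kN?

73

Round 1 — N24 at 160 > 120. N24 snaps.
  N24 sheds 160 kN to N15, N2, N26: 53 each (1 lost).
    N15: 120+53 = 173 > 150
    N2: 20+53 = 73 ≤ 100
    N26: 50+53 = 103 > 100
Round 2 — N15, N26 snap.
  N15 sheds 173 kN to N28, N4: 86 each (1 lost).
    N28: 70+86 = 156 > 110
    N4: 30+86 = 116 > 70
  N26 sheds 103 kN to N14, N28: 51 each (1 lost).
    N14: 20+51 = 71 ≤ 80
    N28: 156+51 = 207 > 110
Round 3 — N28, N4 snap.
  N28 sheds 207 kN to N14: 207 each.
    N14: 71+207 = 278 > 80
  N4 sheds 116 kN: no online neighbours, lost.
Round 4 — N14 snaps.
  N14 sheds 278 kN to N13: 278 each.
    N13: 100+278 = 378 > 160
Round 5 — N13 snaps.
  N13 sheds 378 kN: no online neighbours, lost.
No further breaks.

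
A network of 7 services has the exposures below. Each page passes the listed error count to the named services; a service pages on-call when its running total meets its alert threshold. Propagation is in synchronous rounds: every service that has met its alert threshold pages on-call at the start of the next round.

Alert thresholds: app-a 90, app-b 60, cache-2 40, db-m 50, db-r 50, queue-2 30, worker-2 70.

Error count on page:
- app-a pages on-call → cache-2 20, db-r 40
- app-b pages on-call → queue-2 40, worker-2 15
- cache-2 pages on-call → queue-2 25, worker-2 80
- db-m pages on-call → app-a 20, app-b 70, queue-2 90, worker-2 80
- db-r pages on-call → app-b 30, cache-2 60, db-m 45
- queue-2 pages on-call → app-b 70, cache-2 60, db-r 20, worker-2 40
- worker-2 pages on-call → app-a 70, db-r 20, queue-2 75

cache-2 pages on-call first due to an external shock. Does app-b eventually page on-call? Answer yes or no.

yes

Round 1 — cache-2 pages on-call (initial).
  queue-2: +25 → 25 < 30
  worker-2: +80 → 80 ≥ 70
Round 2 — worker-2 pages on-call.
  app-a: +70 → 70 < 90
  db-r: +20 → 20 < 50
  queue-2: +75 → 100 ≥ 30
Round 3 — queue-2 pages on-call.
  app-b: +70 → 70 ≥ 60
  db-r: +20 → 40 < 50
Round 4 — app-b pages on-call.
No further pages.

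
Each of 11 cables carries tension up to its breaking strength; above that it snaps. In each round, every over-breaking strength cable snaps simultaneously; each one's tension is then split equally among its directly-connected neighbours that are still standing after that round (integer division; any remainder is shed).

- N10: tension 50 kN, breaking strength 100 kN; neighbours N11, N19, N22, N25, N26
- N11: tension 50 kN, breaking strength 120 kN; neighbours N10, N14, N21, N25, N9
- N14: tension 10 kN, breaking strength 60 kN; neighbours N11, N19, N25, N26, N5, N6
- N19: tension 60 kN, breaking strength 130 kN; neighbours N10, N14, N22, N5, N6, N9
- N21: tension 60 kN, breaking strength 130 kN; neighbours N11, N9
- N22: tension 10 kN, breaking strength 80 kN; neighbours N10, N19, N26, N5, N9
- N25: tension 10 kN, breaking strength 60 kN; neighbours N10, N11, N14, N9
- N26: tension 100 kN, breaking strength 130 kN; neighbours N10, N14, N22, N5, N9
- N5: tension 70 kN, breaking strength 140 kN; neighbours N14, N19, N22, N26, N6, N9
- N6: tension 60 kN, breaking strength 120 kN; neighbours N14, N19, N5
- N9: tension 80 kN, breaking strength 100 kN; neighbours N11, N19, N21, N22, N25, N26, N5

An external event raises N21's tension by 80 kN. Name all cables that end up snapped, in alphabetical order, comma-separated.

Round 1 — N21 at 140 > 130. N21 snaps.
  N21 sheds 140 kN to N11, N9: 70 each.
    N11: 50+70 = 120 ≤ 120
    N9: 80+70 = 150 > 100
Round 2 — N9 snaps.
  N9 sheds 150 kN to N11, N19, N22, N25, N26, N5: 25 each.
    N11: 120+25 = 145 > 120
    N19: 60+25 = 85 ≤ 130
    N22: 10+25 = 35 ≤ 80
    N25: 10+25 = 35 ≤ 60
    N26: 100+25 = 125 ≤ 130
    N5: 70+25 = 95 ≤ 140
Round 3 — N11 snaps.
  N11 sheds 145 kN to N10, N14, N25: 48 each (1 lost).
    N10: 50+48 = 98 ≤ 100
    N14: 10+48 = 58 ≤ 60
    N25: 35+48 = 83 > 60
Round 4 — N25 snaps.
  N25 sheds 83 kN to N10, N14: 41 each (1 lost).
    N10: 98+41 = 139 > 100
    N14: 58+41 = 99 > 60
Round 5 — N10, N14 snap.
  N10 sheds 139 kN to N19, N22, N26: 46 each (1 lost).
    N19: 85+46 = 131 > 130
    N22: 35+46 = 81 > 80
    N26: 125+46 = 171 > 130
  N14 sheds 99 kN to N19, N26, N5, N6: 24 each (3 lost).
    N19: 131+24 = 155 > 130
    N26: 171+24 = 195 > 130
    N5: 95+24 = 119 ≤ 140
    N6: 60+24 = 84 ≤ 120
Round 6 — N19, N22, N26 snap.
  N19 sheds 155 kN to N5, N6: 77 each (1 lost).
    N5: 119+77 = 196 > 140
    N6: 84+77 = 161 > 120
  N22 sheds 81 kN to N5: 81 each.
    N5: 196+81 = 277 > 140
  N26 sheds 195 kN to N5: 195 each.
    N5: 277+195 = 472 > 140
Round 7 — N5, N6 snap.
  N5 sheds 472 kN: no online neighbours, lost.
  N6 sheds 161 kN: no online neighbours, lost.
No further breaks.

N10, N11, N14, N19, N21, N22, N25, N26, N5, N6, N9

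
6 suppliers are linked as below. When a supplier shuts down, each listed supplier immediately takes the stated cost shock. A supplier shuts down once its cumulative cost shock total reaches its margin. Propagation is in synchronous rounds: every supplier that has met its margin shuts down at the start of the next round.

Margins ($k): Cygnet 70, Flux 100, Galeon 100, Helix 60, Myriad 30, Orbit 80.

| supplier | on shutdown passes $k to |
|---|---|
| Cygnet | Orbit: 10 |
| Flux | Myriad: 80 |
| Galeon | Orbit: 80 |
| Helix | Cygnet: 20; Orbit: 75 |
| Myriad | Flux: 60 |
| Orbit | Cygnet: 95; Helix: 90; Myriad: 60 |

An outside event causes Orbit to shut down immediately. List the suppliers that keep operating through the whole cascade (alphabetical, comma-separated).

Flux, Galeon

Round 1 — Orbit shuts down (initial).
  Cygnet: +95 → 95 ≥ 70
  Helix: +90 → 90 ≥ 60
  Myriad: +60 → 60 ≥ 30
Round 2 — Cygnet, Helix, Myriad shut down.
  Flux: +60 → 60 < 100
No further shutdowns.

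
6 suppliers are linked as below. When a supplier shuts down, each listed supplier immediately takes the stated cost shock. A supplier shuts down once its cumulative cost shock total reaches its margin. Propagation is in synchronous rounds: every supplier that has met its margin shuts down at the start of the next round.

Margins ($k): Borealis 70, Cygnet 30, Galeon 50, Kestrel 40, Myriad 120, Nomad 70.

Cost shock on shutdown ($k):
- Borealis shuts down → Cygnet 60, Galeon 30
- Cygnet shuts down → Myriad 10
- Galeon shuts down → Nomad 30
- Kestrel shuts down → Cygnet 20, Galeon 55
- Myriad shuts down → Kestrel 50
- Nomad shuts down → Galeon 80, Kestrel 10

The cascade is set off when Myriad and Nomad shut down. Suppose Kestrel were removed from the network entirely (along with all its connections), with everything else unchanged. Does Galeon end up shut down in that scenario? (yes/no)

yes

With Kestrel removed:
Round 1 — Myriad, Nomad shut down (initial).
  Galeon: +80 → 80 ≥ 50
Round 2 — Galeon shuts down.
No further shutdowns.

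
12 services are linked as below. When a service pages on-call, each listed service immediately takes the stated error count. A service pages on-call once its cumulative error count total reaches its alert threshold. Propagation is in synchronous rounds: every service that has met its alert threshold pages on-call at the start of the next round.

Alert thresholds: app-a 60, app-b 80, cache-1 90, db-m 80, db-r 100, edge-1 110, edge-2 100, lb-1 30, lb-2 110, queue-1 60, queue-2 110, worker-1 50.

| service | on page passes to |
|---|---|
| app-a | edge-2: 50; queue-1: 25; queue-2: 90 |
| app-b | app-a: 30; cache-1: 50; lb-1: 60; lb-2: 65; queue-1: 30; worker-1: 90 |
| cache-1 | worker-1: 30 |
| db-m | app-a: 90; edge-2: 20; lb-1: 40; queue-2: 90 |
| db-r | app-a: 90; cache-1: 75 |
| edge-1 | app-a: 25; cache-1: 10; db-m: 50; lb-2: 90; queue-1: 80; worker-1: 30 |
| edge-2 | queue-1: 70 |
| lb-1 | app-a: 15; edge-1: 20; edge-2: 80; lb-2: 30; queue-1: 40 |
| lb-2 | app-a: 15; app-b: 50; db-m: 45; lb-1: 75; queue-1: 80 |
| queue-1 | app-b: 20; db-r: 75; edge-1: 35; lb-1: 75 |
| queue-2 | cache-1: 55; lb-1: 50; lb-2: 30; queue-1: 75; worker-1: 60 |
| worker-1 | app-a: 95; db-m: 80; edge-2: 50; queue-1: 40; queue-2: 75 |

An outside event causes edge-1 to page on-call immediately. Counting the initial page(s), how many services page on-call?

9

Round 1 — edge-1 pages on-call (initial).
  app-a: +25 → 25 < 60
  cache-1: +10 → 10 < 90
  db-m: +50 → 50 < 80
  lb-2: +90 → 90 < 110
  queue-1: +80 → 80 ≥ 60
  worker-1: +30 → 30 < 50
Round 2 — queue-1 pages on-call.
  app-b: +20 → 20 < 80
  db-r: +75 → 75 < 100
  lb-1: +75 → 75 ≥ 30
Round 3 — lb-1 pages on-call.
  app-a: +15 → 40 < 60
  edge-2: +80 → 80 < 100
  lb-2: +30 → 120 ≥ 110
Round 4 — lb-2 pages on-call.
  app-a: +15 → 55 < 60
  app-b: +50 → 70 < 80
  db-m: +45 → 95 ≥ 80
Round 5 — db-m pages on-call.
  app-a: +90 → 145 ≥ 60
  edge-2: +20 → 100 ≥ 100
  queue-2: +90 → 90 < 110
Round 6 — app-a, edge-2 page on-call.
  queue-2: +90 → 180 ≥ 110
Round 7 — queue-2 pages on-call.
  cache-1: +55 → 65 < 90
  worker-1: +60 → 90 ≥ 50
Round 8 — worker-1 pages on-call.
No further pages.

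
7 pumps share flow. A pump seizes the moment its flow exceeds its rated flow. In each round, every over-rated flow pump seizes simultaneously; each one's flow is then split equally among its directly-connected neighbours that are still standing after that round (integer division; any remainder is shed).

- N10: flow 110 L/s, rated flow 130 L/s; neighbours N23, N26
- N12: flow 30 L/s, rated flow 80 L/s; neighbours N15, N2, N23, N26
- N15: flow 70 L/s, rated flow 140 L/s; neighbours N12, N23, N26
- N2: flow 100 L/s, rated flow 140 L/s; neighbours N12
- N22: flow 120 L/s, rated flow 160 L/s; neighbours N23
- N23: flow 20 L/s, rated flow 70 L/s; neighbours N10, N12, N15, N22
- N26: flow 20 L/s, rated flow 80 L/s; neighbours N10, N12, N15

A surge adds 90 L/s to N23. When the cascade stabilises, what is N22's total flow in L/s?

147

Round 1 — N23 at 110 > 70. N23 seizes.
  N23 sheds 110 L/s to N10, N12, N15, N22: 27 each (2 lost).
    N10: 110+27 = 137 > 130
    N12: 30+27 = 57 ≤ 80
    N15: 70+27 = 97 ≤ 140
    N22: 120+27 = 147 ≤ 160
Round 2 — N10 seizes.
  N10 sheds 137 L/s to N26: 137 each.
    N26: 20+137 = 157 > 80
Round 3 — N26 seizes.
  N26 sheds 157 L/s to N12, N15: 78 each (1 lost).
    N12: 57+78 = 135 > 80
    N15: 97+78 = 175 > 140
Round 4 — N12, N15 seize.
  N12 sheds 135 L/s to N2: 135 each.
    N2: 100+135 = 235 > 140
  N15 sheds 175 L/s: no online neighbours, lost.
Round 5 — N2 seizes.
  N2 sheds 235 L/s: no online neighbours, lost.
No further seizures.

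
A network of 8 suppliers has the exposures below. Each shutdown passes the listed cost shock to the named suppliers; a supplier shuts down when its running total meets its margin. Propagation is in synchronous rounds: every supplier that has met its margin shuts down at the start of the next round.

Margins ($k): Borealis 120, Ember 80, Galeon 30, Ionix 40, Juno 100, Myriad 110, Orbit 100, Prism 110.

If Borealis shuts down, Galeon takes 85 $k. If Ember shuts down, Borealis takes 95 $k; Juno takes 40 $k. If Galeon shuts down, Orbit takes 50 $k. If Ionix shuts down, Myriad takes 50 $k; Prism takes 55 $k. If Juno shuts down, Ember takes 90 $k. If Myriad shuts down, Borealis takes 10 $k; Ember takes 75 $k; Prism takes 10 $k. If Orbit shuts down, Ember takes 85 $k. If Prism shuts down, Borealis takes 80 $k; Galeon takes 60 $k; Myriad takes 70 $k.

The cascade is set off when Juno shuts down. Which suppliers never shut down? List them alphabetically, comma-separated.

Borealis, Galeon, Ionix, Myriad, Orbit, Prism

Round 1 — Juno shuts down (initial).
  Ember: +90 → 90 ≥ 80
Round 2 — Ember shuts down.
  Borealis: +95 → 95 < 120
No further shutdowns.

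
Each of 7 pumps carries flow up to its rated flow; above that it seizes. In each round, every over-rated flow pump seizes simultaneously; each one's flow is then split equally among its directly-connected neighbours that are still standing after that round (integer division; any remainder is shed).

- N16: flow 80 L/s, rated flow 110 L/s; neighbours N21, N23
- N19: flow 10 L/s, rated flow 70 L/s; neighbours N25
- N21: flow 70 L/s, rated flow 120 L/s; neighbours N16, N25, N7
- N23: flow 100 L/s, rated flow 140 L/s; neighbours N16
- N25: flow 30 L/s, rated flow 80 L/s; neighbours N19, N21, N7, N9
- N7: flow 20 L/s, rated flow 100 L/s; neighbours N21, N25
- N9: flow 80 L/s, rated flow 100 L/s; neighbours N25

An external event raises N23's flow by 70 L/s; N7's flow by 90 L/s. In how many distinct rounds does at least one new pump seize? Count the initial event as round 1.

3

Round 1 — N23 at 170 > 140; N7 at 110 > 100. N23, N7 seize.
  N23 sheds 170 L/s to N16: 170 each.
    N16: 80+170 = 250 > 110
  N7 sheds 110 L/s to N21, N25: 55 each.
    N21: 70+55 = 125 > 120
    N25: 30+55 = 85 > 80
Round 2 — N16, N21, N25 seize.
  N16 sheds 250 L/s: no online neighbours, lost.
  N21 sheds 125 L/s: no online neighbours, lost.
  N25 sheds 85 L/s to N19, N9: 42 each (1 lost).
    N19: 10+42 = 52 ≤ 70
    N9: 80+42 = 122 > 100
Round 3 — N9 seizes.
  N9 sheds 122 L/s: no online neighbours, lost.
No further seizures.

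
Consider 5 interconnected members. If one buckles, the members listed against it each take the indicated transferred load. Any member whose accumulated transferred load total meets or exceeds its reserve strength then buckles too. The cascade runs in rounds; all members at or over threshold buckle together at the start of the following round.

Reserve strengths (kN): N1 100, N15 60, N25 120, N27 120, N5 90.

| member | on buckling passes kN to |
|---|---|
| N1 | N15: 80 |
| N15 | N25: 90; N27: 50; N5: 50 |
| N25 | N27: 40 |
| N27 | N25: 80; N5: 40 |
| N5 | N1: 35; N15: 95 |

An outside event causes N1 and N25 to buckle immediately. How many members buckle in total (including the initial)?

3

Round 1 — N1, N25 buckle (initial).
  N15: +80 → 80 ≥ 60
  N27: +40 → 40 < 120
Round 2 — N15 buckles.
  N27: +50 → 90 < 120
  N5: +50 → 50 < 90
No further bucklings.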